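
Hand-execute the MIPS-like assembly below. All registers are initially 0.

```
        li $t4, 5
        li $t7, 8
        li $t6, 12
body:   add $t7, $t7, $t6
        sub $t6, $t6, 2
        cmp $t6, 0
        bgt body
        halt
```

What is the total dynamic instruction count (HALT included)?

li $t4, 5 → $t4=5
li $t7, 8 → $t7=8
li $t6, 12 → $t6=12
add $t7, $t7, $t6 → $t7=8+12=20
sub $t6, $t6, 2 → $t6=12-2=10
cmp $t6, 0  (cmp 10,0)
bgt body: taken
add $t7, $t7, $t6 → $t7=20+10=30
sub $t6, $t6, 2 → $t6=10-2=8
cmp $t6, 0  (cmp 8,0)
bgt body: taken
add $t7, $t7, $t6 → $t7=30+8=38
sub $t6, $t6, 2 → $t6=8-2=6
cmp $t6, 0  (cmp 6,0)
bgt body: taken
add $t7, $t7, $t6 → $t7=38+6=44
sub $t6, $t6, 2 → $t6=6-2=4
cmp $t6, 0  (cmp 4,0)
bgt body: taken
add $t7, $t7, $t6 → $t7=44+4=48
sub $t6, $t6, 2 → $t6=4-2=2
cmp $t6, 0  (cmp 2,0)
bgt body: taken
add $t7, $t7, $t6 → $t7=48+2=50
sub $t6, $t6, 2 → $t6=2-2=0
cmp $t6, 0  (cmp 0,0)
bgt body: not taken
halt.
Total executed instructions: 28.

28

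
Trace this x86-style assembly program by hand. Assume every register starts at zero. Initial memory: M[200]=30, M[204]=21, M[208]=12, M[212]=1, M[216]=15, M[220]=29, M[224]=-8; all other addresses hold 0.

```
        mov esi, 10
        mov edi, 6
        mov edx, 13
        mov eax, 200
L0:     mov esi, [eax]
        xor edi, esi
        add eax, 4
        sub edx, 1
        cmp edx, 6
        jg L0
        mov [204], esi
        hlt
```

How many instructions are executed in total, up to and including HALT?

48

after mov esi, 10: esi=10
after mov edi, 6: edi=6
after mov edx, 13: edx=13
after mov eax, 200: eax=200
after mov esi, [eax]: esi=M[200]=30
after xor edi, esi: edi=6^30=24
after add eax, 4: eax=200+4=204
after sub edx, 1: edx=13-1=12
cmp edx, 6  (cmp 12,6)
jg L0: taken
after mov esi, [eax]: esi=M[204]=21
after xor edi, esi: edi=24^21=13
after add eax, 4: eax=204+4=208
after sub edx, 1: edx=12-1=11
cmp edx, 6  (cmp 11,6)
jg L0: taken
after mov esi, [eax]: esi=M[208]=12
after xor edi, esi: edi=13^12=1
after add eax, 4: eax=208+4=212
after sub edx, 1: edx=11-1=10
cmp edx, 6  (cmp 10,6)
jg L0: taken
after mov esi, [eax]: esi=M[212]=1
after xor edi, esi: edi=1^1=0
after add eax, 4: eax=212+4=216
after sub edx, 1: edx=10-1=9
cmp edx, 6  (cmp 9,6)
jg L0: taken
after mov esi, [eax]: esi=M[216]=15
after xor edi, esi: edi=0^15=15
after add eax, 4: eax=216+4=220
after sub edx, 1: edx=9-1=8
cmp edx, 6  (cmp 8,6)
jg L0: taken
after mov esi, [eax]: esi=M[220]=29
after xor edi, esi: edi=15^29=18
after add eax, 4: eax=220+4=224
after sub edx, 1: edx=8-1=7
cmp edx, 6  (cmp 7,6)
jg L0: taken
after mov esi, [eax]: esi=M[224]=-8
after xor edi, esi: edi=18^(-8)=-22
after add eax, 4: eax=224+4=228
after sub edx, 1: edx=7-1=6
cmp edx, 6  (cmp 6,6)
jg L0: not taken
mov [204], esi → M[204]=-8
halt.
Total executed instructions: 48.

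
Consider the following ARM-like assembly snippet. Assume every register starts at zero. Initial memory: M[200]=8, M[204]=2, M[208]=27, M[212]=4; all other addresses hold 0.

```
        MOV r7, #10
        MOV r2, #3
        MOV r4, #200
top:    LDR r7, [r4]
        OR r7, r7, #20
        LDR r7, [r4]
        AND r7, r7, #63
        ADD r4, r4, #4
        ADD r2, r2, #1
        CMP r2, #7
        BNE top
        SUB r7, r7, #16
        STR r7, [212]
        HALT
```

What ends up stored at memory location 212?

-12

MOV r7, #10 → r7=10
MOV r2, #3 → r2=3
MOV r4, #200 → r4=200
LDR r7, [r4] → r7=M[200]=8
OR r7, r7, #20 → r7=8|20=28
LDR r7, [r4] → r7=M[200]=8
AND r7, r7, #63 → r7=8&63=8
ADD r4, r4, #4 → r4=200+4=204
ADD r2, r2, #1 → r2=3+1=4
CMP r2, #7  (cmp 4,7)
BNE top: taken
LDR r7, [r4] → r7=M[204]=2
OR r7, r7, #20 → r7=2|20=22
LDR r7, [r4] → r7=M[204]=2
AND r7, r7, #63 → r7=2&63=2
ADD r4, r4, #4 → r4=204+4=208
ADD r2, r2, #1 → r2=4+1=5
CMP r2, #7  (cmp 5,7)
BNE top: taken
LDR r7, [r4] → r7=M[208]=27
OR r7, r7, #20 → r7=27|20=31
LDR r7, [r4] → r7=M[208]=27
AND r7, r7, #63 → r7=27&63=27
ADD r4, r4, #4 → r4=208+4=212
ADD r2, r2, #1 → r2=5+1=6
CMP r2, #7  (cmp 6,7)
BNE top: taken
LDR r7, [r4] → r7=M[212]=4
OR r7, r7, #20 → r7=4|20=20
LDR r7, [r4] → r7=M[212]=4
AND r7, r7, #63 → r7=4&63=4
ADD r4, r4, #4 → r4=212+4=216
ADD r2, r2, #1 → r2=6+1=7
CMP r2, #7  (cmp 7,7)
BNE top: not taken
SUB r7, r7, #16 → r7=4-16=-12
STR r7, [212] → M[212]=-12
halt.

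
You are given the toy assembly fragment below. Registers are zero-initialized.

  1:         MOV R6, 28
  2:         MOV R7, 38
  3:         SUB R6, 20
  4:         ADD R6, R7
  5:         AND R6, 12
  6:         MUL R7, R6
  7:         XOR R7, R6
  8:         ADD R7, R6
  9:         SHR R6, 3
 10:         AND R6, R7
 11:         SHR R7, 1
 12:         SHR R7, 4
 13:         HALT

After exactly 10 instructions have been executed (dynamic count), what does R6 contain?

after MOV R6, 28: R6=28
after MOV R7, 38: R7=38
after SUB R6, 20: R6=28-20=8
after ADD R6, R7: R6=8+38=46
after AND R6, 12: R6=46&12=12
after MUL R7, R6: R7=38*12=456
after XOR R7, R6: R7=456^12=452
after ADD R7, R6: R7=452+12=464
after SHR R6, 3: R6=12>>3=1
after AND R6, R7: R6=1&464=0
After step 10: R6 = 0.

0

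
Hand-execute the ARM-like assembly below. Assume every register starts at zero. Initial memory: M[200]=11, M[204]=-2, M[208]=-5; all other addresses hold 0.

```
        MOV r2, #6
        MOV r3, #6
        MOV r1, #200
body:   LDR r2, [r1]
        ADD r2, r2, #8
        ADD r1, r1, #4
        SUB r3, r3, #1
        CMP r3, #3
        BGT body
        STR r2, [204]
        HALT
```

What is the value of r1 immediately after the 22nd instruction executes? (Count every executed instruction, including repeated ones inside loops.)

r2=6
r3=6
r1=200
r2=M[200]=11
r2=11+8=19
r1=200+4=204
r3=6-1=5
CMP r3, #3  (cmp 5,3)
BGT body: taken
r2=M[204]=-2
r2=(-2)+8=6
r1=204+4=208
r3=5-1=4
CMP r3, #3  (cmp 4,3)
BGT body: taken
r2=M[208]=-5
r2=(-5)+8=3
r1=208+4=212
r3=4-1=3
CMP r3, #3  (cmp 3,3)
BGT body: not taken
STR r2, [204] → M[204]=3
After step 22: r1 = 212.

212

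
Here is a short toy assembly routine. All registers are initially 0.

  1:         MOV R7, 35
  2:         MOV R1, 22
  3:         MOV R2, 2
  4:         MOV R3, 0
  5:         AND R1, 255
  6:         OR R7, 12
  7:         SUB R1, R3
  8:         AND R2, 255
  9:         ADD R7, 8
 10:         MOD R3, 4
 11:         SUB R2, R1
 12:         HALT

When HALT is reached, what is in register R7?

55

MOV R7, 35 → R7=35
MOV R1, 22 → R1=22
MOV R2, 2 → R2=2
MOV R3, 0 → R3=0
AND R1, 255 → R1=22&255=22
OR R7, 12 → R7=35|12=47
SUB R1, R3 → R1=22-0=22
AND R2, 255 → R2=2&255=2
ADD R7, 8 → R7=47+8=55
MOD R3, 4 → R3=0%4=0
SUB R2, R1 → R2=2-22=-20
halt.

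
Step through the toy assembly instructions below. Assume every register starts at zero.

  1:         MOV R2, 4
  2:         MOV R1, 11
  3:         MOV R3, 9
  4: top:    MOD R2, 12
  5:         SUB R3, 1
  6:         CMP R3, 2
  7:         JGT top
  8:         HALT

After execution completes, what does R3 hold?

2

MOV R2, 4 → R2=4
MOV R1, 11 → R1=11
MOV R3, 9 → R3=9
MOD R2, 12 → R2=4%12=4
SUB R3, 1 → R3=9-1=8
CMP R3, 2  (cmp 8,2)
JGT top: taken
MOD R2, 12 → R2=4%12=4
SUB R3, 1 → R3=8-1=7
CMP R3, 2  (cmp 7,2)
JGT top: taken
MOD R2, 12 → R2=4%12=4
SUB R3, 1 → R3=7-1=6
CMP R3, 2  (cmp 6,2)
JGT top: taken
MOD R2, 12 → R2=4%12=4
SUB R3, 1 → R3=6-1=5
CMP R3, 2  (cmp 5,2)
JGT top: taken
MOD R2, 12 → R2=4%12=4
SUB R3, 1 → R3=5-1=4
CMP R3, 2  (cmp 4,2)
JGT top: taken
MOD R2, 12 → R2=4%12=4
SUB R3, 1 → R3=4-1=3
CMP R3, 2  (cmp 3,2)
JGT top: taken
MOD R2, 12 → R2=4%12=4
SUB R3, 1 → R3=3-1=2
CMP R3, 2  (cmp 2,2)
JGT top: not taken
halt.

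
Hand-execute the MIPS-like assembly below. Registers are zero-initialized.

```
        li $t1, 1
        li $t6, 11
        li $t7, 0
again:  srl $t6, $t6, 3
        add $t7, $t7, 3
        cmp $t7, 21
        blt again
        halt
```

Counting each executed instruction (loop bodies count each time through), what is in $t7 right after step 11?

after li $t1, 1: $t1=1
after li $t6, 11: $t6=11
after li $t7, 0: $t7=0
after srl $t6, $t6, 3: $t6=11>>3=1
after add $t7, $t7, 3: $t7=0+3=3
cmp $t7, 21  (cmp 3,21)
blt again: taken
after srl $t6, $t6, 3: $t6=1>>3=0
after add $t7, $t7, 3: $t7=3+3=6
cmp $t7, 21  (cmp 6,21)
blt again: taken
After step 11: $t7 = 6.

6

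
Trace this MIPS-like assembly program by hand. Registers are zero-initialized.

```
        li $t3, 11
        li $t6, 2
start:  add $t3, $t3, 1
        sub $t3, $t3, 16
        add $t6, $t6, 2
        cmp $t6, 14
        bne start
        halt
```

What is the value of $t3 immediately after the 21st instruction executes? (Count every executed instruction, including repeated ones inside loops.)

li $t3, 11 → $t3=11
li $t6, 2 → $t6=2
add $t3, $t3, 1 → $t3=11+1=12
sub $t3, $t3, 16 → $t3=12-16=-4
add $t6, $t6, 2 → $t6=2+2=4
cmp $t6, 14  (cmp 4,14)
bne start: taken
add $t3, $t3, 1 → $t3=(-4)+1=-3
sub $t3, $t3, 16 → $t3=(-3)-16=-19
add $t6, $t6, 2 → $t6=4+2=6
cmp $t6, 14  (cmp 6,14)
bne start: taken
add $t3, $t3, 1 → $t3=(-19)+1=-18
sub $t3, $t3, 16 → $t3=(-18)-16=-34
add $t6, $t6, 2 → $t6=6+2=8
cmp $t6, 14  (cmp 8,14)
bne start: taken
add $t3, $t3, 1 → $t3=(-34)+1=-33
sub $t3, $t3, 16 → $t3=(-33)-16=-49
add $t6, $t6, 2 → $t6=8+2=10
cmp $t6, 14  (cmp 10,14)
After step 21: $t3 = -49.

-49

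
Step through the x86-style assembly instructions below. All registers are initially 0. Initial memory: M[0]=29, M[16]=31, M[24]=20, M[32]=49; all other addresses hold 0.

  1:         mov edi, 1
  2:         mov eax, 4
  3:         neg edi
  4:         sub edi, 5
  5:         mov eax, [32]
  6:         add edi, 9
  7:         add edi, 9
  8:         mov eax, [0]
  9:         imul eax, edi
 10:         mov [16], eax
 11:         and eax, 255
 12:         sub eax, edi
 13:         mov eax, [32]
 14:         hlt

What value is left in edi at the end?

12

after mov edi, 1: edi=1
after mov eax, 4: eax=4
after neg edi: edi=-(1)=-1
after sub edi, 5: edi=(-1)-5=-6
after mov eax, [32]: eax=M[32]=49
after add edi, 9: edi=(-6)+9=3
after add edi, 9: edi=3+9=12
after mov eax, [0]: eax=M[0]=29
after imul eax, edi: eax=29*12=348
mov [16], eax → M[16]=348
after and eax, 255: eax=348&255=92
after sub eax, edi: eax=92-12=80
after mov eax, [32]: eax=M[32]=49
halt.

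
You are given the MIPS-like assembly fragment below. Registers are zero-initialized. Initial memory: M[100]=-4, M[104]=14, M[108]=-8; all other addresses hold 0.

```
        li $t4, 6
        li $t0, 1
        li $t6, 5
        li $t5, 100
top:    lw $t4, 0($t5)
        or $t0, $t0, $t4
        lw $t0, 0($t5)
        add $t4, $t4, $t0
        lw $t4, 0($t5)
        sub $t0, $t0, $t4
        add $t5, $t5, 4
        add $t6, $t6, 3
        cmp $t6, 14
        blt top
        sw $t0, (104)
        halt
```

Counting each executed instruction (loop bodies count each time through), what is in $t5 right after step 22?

108

li $t4, 6 → $t4=6
li $t0, 1 → $t0=1
li $t6, 5 → $t6=5
li $t5, 100 → $t5=100
lw $t4, 0($t5) → $t4=M[100]=-4
or $t0, $t0, $t4 → $t0=1|(-4)=-3
lw $t0, 0($t5) → $t0=M[100]=-4
add $t4, $t4, $t0 → $t4=(-4)+(-4)=-8
lw $t4, 0($t5) → $t4=M[100]=-4
sub $t0, $t0, $t4 → $t0=(-4)-(-4)=0
add $t5, $t5, 4 → $t5=100+4=104
add $t6, $t6, 3 → $t6=5+3=8
cmp $t6, 14  (cmp 8,14)
blt top: taken
lw $t4, 0($t5) → $t4=M[104]=14
or $t0, $t0, $t4 → $t0=0|14=14
lw $t0, 0($t5) → $t0=M[104]=14
add $t4, $t4, $t0 → $t4=14+14=28
lw $t4, 0($t5) → $t4=M[104]=14
sub $t0, $t0, $t4 → $t0=14-14=0
add $t5, $t5, 4 → $t5=104+4=108
add $t6, $t6, 3 → $t6=8+3=11
After step 22: $t5 = 108.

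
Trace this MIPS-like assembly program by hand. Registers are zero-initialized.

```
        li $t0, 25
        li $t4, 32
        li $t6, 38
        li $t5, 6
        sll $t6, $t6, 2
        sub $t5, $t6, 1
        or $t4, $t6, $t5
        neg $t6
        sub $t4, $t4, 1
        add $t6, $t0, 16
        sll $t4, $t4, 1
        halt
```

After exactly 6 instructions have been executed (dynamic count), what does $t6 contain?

after li $t0, 25: $t0=25
after li $t4, 32: $t4=32
after li $t6, 38: $t6=38
after li $t5, 6: $t5=6
after sll $t6, $t6, 2: $t6=38<<2=152
after sub $t5, $t6, 1: $t5=152-1=151
After step 6: $t6 = 152.

152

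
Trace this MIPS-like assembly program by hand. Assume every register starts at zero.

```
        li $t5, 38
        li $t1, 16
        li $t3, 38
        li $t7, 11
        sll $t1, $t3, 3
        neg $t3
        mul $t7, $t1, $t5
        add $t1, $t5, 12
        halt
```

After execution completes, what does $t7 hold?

11552

li $t5, 38 → $t5=38
li $t1, 16 → $t1=16
li $t3, 38 → $t3=38
li $t7, 11 → $t7=11
sll $t1, $t3, 3 → $t1=38<<3=304
neg $t3 → $t3=-(38)=-38
mul $t7, $t1, $t5 → $t7=304*38=11552
add $t1, $t5, 12 → $t1=38+12=50
halt.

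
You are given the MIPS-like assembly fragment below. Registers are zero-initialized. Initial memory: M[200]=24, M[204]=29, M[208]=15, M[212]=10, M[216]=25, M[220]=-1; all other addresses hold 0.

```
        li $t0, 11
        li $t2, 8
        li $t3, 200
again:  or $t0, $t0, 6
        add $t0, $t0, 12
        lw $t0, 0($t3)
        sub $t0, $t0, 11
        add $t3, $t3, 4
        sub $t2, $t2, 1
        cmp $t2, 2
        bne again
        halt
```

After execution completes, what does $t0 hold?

-12

after li $t0, 11: $t0=11
after li $t2, 8: $t2=8
after li $t3, 200: $t3=200
after or $t0, $t0, 6: $t0=11|6=15
after add $t0, $t0, 12: $t0=15+12=27
after lw $t0, 0($t3): $t0=M[200]=24
after sub $t0, $t0, 11: $t0=24-11=13
after add $t3, $t3, 4: $t3=200+4=204
after sub $t2, $t2, 1: $t2=8-1=7
cmp $t2, 2  (cmp 7,2)
bne again: taken
after or $t0, $t0, 6: $t0=13|6=15
after add $t0, $t0, 12: $t0=15+12=27
after lw $t0, 0($t3): $t0=M[204]=29
after sub $t0, $t0, 11: $t0=29-11=18
after add $t3, $t3, 4: $t3=204+4=208
after sub $t2, $t2, 1: $t2=7-1=6
cmp $t2, 2  (cmp 6,2)
bne again: taken
after or $t0, $t0, 6: $t0=18|6=22
after add $t0, $t0, 12: $t0=22+12=34
after lw $t0, 0($t3): $t0=M[208]=15
after sub $t0, $t0, 11: $t0=15-11=4
after add $t3, $t3, 4: $t3=208+4=212
after sub $t2, $t2, 1: $t2=6-1=5
cmp $t2, 2  (cmp 5,2)
bne again: taken
after or $t0, $t0, 6: $t0=4|6=6
after add $t0, $t0, 12: $t0=6+12=18
after lw $t0, 0($t3): $t0=M[212]=10
after sub $t0, $t0, 11: $t0=10-11=-1
after add $t3, $t3, 4: $t3=212+4=216
after sub $t2, $t2, 1: $t2=5-1=4
cmp $t2, 2  (cmp 4,2)
bne again: taken
after or $t0, $t0, 6: $t0=(-1)|6=-1
after add $t0, $t0, 12: $t0=(-1)+12=11
after lw $t0, 0($t3): $t0=M[216]=25
after sub $t0, $t0, 11: $t0=25-11=14
after add $t3, $t3, 4: $t3=216+4=220
after sub $t2, $t2, 1: $t2=4-1=3
cmp $t2, 2  (cmp 3,2)
bne again: taken
after or $t0, $t0, 6: $t0=14|6=14
after add $t0, $t0, 12: $t0=14+12=26
after lw $t0, 0($t3): $t0=M[220]=-1
after sub $t0, $t0, 11: $t0=(-1)-11=-12
after add $t3, $t3, 4: $t3=220+4=224
after sub $t2, $t2, 1: $t2=3-1=2
cmp $t2, 2  (cmp 2,2)
bne again: not taken
halt.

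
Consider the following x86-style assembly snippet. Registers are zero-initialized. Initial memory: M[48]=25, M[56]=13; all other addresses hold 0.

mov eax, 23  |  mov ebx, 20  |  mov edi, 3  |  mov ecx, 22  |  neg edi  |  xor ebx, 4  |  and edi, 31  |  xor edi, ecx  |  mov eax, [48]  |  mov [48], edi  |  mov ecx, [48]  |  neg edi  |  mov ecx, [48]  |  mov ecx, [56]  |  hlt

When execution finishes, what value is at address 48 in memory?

11

eax=23
ebx=20
edi=3
ecx=22
edi=-(3)=-3
ebx=20^4=16
edi=(-3)&31=29
edi=29^22=11
eax=M[48]=25
mov [48], edi → M[48]=11
ecx=M[48]=11
edi=-(11)=-11
ecx=M[48]=11
ecx=M[56]=13
halt.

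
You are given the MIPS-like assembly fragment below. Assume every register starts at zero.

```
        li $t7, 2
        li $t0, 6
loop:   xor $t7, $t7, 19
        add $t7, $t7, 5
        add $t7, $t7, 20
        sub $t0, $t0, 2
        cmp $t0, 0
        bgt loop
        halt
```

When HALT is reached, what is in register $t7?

90

li $t7, 2 → $t7=2
li $t0, 6 → $t0=6
xor $t7, $t7, 19 → $t7=2^19=17
add $t7, $t7, 5 → $t7=17+5=22
add $t7, $t7, 20 → $t7=22+20=42
sub $t0, $t0, 2 → $t0=6-2=4
cmp $t0, 0  (cmp 4,0)
bgt loop: taken
xor $t7, $t7, 19 → $t7=42^19=57
add $t7, $t7, 5 → $t7=57+5=62
add $t7, $t7, 20 → $t7=62+20=82
sub $t0, $t0, 2 → $t0=4-2=2
cmp $t0, 0  (cmp 2,0)
bgt loop: taken
xor $t7, $t7, 19 → $t7=82^19=65
add $t7, $t7, 5 → $t7=65+5=70
add $t7, $t7, 20 → $t7=70+20=90
sub $t0, $t0, 2 → $t0=2-2=0
cmp $t0, 0  (cmp 0,0)
bgt loop: not taken
halt.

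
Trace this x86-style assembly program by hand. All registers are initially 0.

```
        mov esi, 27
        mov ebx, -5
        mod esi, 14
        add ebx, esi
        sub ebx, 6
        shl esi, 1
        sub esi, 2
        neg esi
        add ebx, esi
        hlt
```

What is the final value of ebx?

-22

mov esi, 27 → esi=27
mov ebx, -5 → ebx=-5
mod esi, 14 → esi=27%14=13
add ebx, esi → ebx=(-5)+13=8
sub ebx, 6 → ebx=8-6=2
shl esi, 1 → esi=13<<1=26
sub esi, 2 → esi=26-2=24
neg esi → esi=-(24)=-24
add ebx, esi → ebx=2+(-24)=-22
halt.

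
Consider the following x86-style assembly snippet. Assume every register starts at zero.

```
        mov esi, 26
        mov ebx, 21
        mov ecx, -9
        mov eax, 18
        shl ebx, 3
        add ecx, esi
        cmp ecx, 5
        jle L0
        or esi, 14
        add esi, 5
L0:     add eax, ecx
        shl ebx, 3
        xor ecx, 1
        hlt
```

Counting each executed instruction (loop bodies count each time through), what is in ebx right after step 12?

1344

mov esi, 26 → esi=26
mov ebx, 21 → ebx=21
mov ecx, -9 → ecx=-9
mov eax, 18 → eax=18
shl ebx, 3 → ebx=21<<3=168
add ecx, esi → ecx=(-9)+26=17
cmp ecx, 5  (cmp 17,5)
jle L0: not taken
or esi, 14 → esi=26|14=30
add esi, 5 → esi=30+5=35
add eax, ecx → eax=18+17=35
shl ebx, 3 → ebx=168<<3=1344
After step 12: ebx = 1344.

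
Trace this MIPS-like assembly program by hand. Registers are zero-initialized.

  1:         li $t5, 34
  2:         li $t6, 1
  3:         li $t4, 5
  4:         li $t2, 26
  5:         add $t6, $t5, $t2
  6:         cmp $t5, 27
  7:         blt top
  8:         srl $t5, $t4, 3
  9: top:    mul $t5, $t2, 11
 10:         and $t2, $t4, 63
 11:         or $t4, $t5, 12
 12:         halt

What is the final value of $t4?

286

after li $t5, 34: $t5=34
after li $t6, 1: $t6=1
after li $t4, 5: $t4=5
after li $t2, 26: $t2=26
after add $t6, $t5, $t2: $t6=34+26=60
cmp $t5, 27  (cmp 34,27)
blt top: not taken
after srl $t5, $t4, 3: $t5=5>>3=0
after mul $t5, $t2, 11: $t5=26*11=286
after and $t2, $t4, 63: $t2=5&63=5
after or $t4, $t5, 12: $t4=286|12=286
halt.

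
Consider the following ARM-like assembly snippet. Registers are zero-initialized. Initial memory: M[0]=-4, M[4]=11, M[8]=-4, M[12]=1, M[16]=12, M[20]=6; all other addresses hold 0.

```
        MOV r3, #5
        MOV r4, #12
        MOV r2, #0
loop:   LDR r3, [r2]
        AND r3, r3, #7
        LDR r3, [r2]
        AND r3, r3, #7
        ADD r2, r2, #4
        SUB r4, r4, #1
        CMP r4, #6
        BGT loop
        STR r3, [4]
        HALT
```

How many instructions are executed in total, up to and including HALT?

53

after MOV r3, #5: r3=5
after MOV r4, #12: r4=12
after MOV r2, #0: r2=0
after LDR r3, [r2]: r3=M[0]=-4
after AND r3, r3, #7: r3=(-4)&7=4
after LDR r3, [r2]: r3=M[0]=-4
after AND r3, r3, #7: r3=(-4)&7=4
after ADD r2, r2, #4: r2=0+4=4
after SUB r4, r4, #1: r4=12-1=11
CMP r4, #6  (cmp 11,6)
BGT loop: taken
after LDR r3, [r2]: r3=M[4]=11
after AND r3, r3, #7: r3=11&7=3
after LDR r3, [r2]: r3=M[4]=11
after AND r3, r3, #7: r3=11&7=3
after ADD r2, r2, #4: r2=4+4=8
after SUB r4, r4, #1: r4=11-1=10
CMP r4, #6  (cmp 10,6)
BGT loop: taken
after LDR r3, [r2]: r3=M[8]=-4
after AND r3, r3, #7: r3=(-4)&7=4
after LDR r3, [r2]: r3=M[8]=-4
after AND r3, r3, #7: r3=(-4)&7=4
after ADD r2, r2, #4: r2=8+4=12
after SUB r4, r4, #1: r4=10-1=9
CMP r4, #6  (cmp 9,6)
BGT loop: taken
after LDR r3, [r2]: r3=M[12]=1
after AND r3, r3, #7: r3=1&7=1
after LDR r3, [r2]: r3=M[12]=1
after AND r3, r3, #7: r3=1&7=1
after ADD r2, r2, #4: r2=12+4=16
after SUB r4, r4, #1: r4=9-1=8
CMP r4, #6  (cmp 8,6)
BGT loop: taken
after LDR r3, [r2]: r3=M[16]=12
after AND r3, r3, #7: r3=12&7=4
after LDR r3, [r2]: r3=M[16]=12
after AND r3, r3, #7: r3=12&7=4
after ADD r2, r2, #4: r2=16+4=20
after SUB r4, r4, #1: r4=8-1=7
CMP r4, #6  (cmp 7,6)
BGT loop: taken
after LDR r3, [r2]: r3=M[20]=6
after AND r3, r3, #7: r3=6&7=6
after LDR r3, [r2]: r3=M[20]=6
after AND r3, r3, #7: r3=6&7=6
after ADD r2, r2, #4: r2=20+4=24
after SUB r4, r4, #1: r4=7-1=6
CMP r4, #6  (cmp 6,6)
BGT loop: not taken
STR r3, [4] → M[4]=6
halt.
Total executed instructions: 53.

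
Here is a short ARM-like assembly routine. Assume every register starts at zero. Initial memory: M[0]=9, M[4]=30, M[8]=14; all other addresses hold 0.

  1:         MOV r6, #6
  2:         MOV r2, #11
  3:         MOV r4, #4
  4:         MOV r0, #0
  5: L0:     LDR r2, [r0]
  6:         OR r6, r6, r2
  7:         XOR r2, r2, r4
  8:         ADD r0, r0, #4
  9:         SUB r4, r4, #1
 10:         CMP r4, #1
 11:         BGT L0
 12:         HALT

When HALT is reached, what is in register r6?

31

after MOV r6, #6: r6=6
after MOV r2, #11: r2=11
after MOV r4, #4: r4=4
after MOV r0, #0: r0=0
after LDR r2, [r0]: r2=M[0]=9
after OR r6, r6, r2: r6=6|9=15
after XOR r2, r2, r4: r2=9^4=13
after ADD r0, r0, #4: r0=0+4=4
after SUB r4, r4, #1: r4=4-1=3
CMP r4, #1  (cmp 3,1)
BGT L0: taken
after LDR r2, [r0]: r2=M[4]=30
after OR r6, r6, r2: r6=15|30=31
after XOR r2, r2, r4: r2=30^3=29
after ADD r0, r0, #4: r0=4+4=8
after SUB r4, r4, #1: r4=3-1=2
CMP r4, #1  (cmp 2,1)
BGT L0: taken
after LDR r2, [r0]: r2=M[8]=14
after OR r6, r6, r2: r6=31|14=31
after XOR r2, r2, r4: r2=14^2=12
after ADD r0, r0, #4: r0=8+4=12
after SUB r4, r4, #1: r4=2-1=1
CMP r4, #1  (cmp 1,1)
BGT L0: not taken
halt.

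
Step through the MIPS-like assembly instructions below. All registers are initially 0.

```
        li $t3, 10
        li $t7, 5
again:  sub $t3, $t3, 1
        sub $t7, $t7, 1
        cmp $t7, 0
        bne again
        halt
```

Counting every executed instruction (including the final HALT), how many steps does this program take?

23

after li $t3, 10: $t3=10
after li $t7, 5: $t7=5
after sub $t3, $t3, 1: $t3=10-1=9
after sub $t7, $t7, 1: $t7=5-1=4
cmp $t7, 0  (cmp 4,0)
bne again: taken
after sub $t3, $t3, 1: $t3=9-1=8
after sub $t7, $t7, 1: $t7=4-1=3
cmp $t7, 0  (cmp 3,0)
bne again: taken
after sub $t3, $t3, 1: $t3=8-1=7
after sub $t7, $t7, 1: $t7=3-1=2
cmp $t7, 0  (cmp 2,0)
bne again: taken
after sub $t3, $t3, 1: $t3=7-1=6
after sub $t7, $t7, 1: $t7=2-1=1
cmp $t7, 0  (cmp 1,0)
bne again: taken
after sub $t3, $t3, 1: $t3=6-1=5
after sub $t7, $t7, 1: $t7=1-1=0
cmp $t7, 0  (cmp 0,0)
bne again: not taken
halt.
Total executed instructions: 23.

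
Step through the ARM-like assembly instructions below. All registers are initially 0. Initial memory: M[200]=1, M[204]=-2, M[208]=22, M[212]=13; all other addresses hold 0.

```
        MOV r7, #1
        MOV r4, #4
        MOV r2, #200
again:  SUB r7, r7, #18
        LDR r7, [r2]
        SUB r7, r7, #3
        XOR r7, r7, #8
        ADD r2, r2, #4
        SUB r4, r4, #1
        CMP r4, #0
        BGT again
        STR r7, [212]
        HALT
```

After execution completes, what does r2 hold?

MOV r7, #1 → r7=1
MOV r4, #4 → r4=4
MOV r2, #200 → r2=200
SUB r7, r7, #18 → r7=1-18=-17
LDR r7, [r2] → r7=M[200]=1
SUB r7, r7, #3 → r7=1-3=-2
XOR r7, r7, #8 → r7=(-2)^8=-10
ADD r2, r2, #4 → r2=200+4=204
SUB r4, r4, #1 → r4=4-1=3
CMP r4, #0  (cmp 3,0)
BGT again: taken
SUB r7, r7, #18 → r7=(-10)-18=-28
LDR r7, [r2] → r7=M[204]=-2
SUB r7, r7, #3 → r7=(-2)-3=-5
XOR r7, r7, #8 → r7=(-5)^8=-13
ADD r2, r2, #4 → r2=204+4=208
SUB r4, r4, #1 → r4=3-1=2
CMP r4, #0  (cmp 2,0)
BGT again: taken
SUB r7, r7, #18 → r7=(-13)-18=-31
LDR r7, [r2] → r7=M[208]=22
SUB r7, r7, #3 → r7=22-3=19
XOR r7, r7, #8 → r7=19^8=27
ADD r2, r2, #4 → r2=208+4=212
SUB r4, r4, #1 → r4=2-1=1
CMP r4, #0  (cmp 1,0)
BGT again: taken
SUB r7, r7, #18 → r7=27-18=9
LDR r7, [r2] → r7=M[212]=13
SUB r7, r7, #3 → r7=13-3=10
XOR r7, r7, #8 → r7=10^8=2
ADD r2, r2, #4 → r2=212+4=216
SUB r4, r4, #1 → r4=1-1=0
CMP r4, #0  (cmp 0,0)
BGT again: not taken
STR r7, [212] → M[212]=2
halt.

216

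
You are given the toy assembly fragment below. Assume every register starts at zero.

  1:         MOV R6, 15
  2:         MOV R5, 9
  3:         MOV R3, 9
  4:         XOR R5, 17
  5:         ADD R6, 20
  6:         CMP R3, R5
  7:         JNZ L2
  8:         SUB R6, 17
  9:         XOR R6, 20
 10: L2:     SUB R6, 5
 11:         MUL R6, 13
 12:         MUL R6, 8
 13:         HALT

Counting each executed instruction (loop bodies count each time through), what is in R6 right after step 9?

R6=15
R5=9
R3=9
R5=9^17=24
R6=15+20=35
CMP R3, R5  (cmp 9,24)
JNZ L2: taken
R6=35-5=30
R6=30*13=390
After step 9: R6 = 390.

390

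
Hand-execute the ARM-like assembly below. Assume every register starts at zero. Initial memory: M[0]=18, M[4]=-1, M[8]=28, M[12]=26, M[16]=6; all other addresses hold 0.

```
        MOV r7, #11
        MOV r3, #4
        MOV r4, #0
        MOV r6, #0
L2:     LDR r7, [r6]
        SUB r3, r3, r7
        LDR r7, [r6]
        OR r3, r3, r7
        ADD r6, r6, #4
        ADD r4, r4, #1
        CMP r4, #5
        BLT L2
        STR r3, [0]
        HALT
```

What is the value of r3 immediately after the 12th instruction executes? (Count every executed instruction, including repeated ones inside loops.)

MOV r7, #11 → r7=11
MOV r3, #4 → r3=4
MOV r4, #0 → r4=0
MOV r6, #0 → r6=0
LDR r7, [r6] → r7=M[0]=18
SUB r3, r3, r7 → r3=4-18=-14
LDR r7, [r6] → r7=M[0]=18
OR r3, r3, r7 → r3=(-14)|18=-14
ADD r6, r6, #4 → r6=0+4=4
ADD r4, r4, #1 → r4=0+1=1
CMP r4, #5  (cmp 1,5)
BLT L2: taken
After step 12: r3 = -14.

-14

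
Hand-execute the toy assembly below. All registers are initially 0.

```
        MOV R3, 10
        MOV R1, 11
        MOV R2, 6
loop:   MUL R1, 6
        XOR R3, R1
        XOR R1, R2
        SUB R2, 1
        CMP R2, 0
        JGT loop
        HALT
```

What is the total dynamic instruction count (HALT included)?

after MOV R3, 10: R3=10
after MOV R1, 11: R1=11
after MOV R2, 6: R2=6
after MUL R1, 6: R1=11*6=66
after XOR R3, R1: R3=10^66=72
after XOR R1, R2: R1=66^6=68
after SUB R2, 1: R2=6-1=5
CMP R2, 0  (cmp 5,0)
JGT loop: taken
after MUL R1, 6: R1=68*6=408
after XOR R3, R1: R3=72^408=464
after XOR R1, R2: R1=408^5=413
after SUB R2, 1: R2=5-1=4
CMP R2, 0  (cmp 4,0)
JGT loop: taken
after MUL R1, 6: R1=413*6=2478
after XOR R3, R1: R3=464^2478=2174
after XOR R1, R2: R1=2478^4=2474
after SUB R2, 1: R2=4-1=3
CMP R2, 0  (cmp 3,0)
JGT loop: taken
after MUL R1, 6: R1=2474*6=14844
after XOR R3, R1: R3=2174^14844=12674
after XOR R1, R2: R1=14844^3=14847
after SUB R2, 1: R2=3-1=2
CMP R2, 0  (cmp 2,0)
JGT loop: taken
after MUL R1, 6: R1=14847*6=89082
after XOR R3, R1: R3=12674^89082=92792
after XOR R1, R2: R1=89082^2=89080
after SUB R2, 1: R2=2-1=1
CMP R2, 0  (cmp 1,0)
JGT loop: taken
after MUL R1, 6: R1=89080*6=534480
after XOR R3, R1: R3=92792^534480=609704
after XOR R1, R2: R1=534480^1=534481
after SUB R2, 1: R2=1-1=0
CMP R2, 0  (cmp 0,0)
JGT loop: not taken
halt.
Total executed instructions: 40.

40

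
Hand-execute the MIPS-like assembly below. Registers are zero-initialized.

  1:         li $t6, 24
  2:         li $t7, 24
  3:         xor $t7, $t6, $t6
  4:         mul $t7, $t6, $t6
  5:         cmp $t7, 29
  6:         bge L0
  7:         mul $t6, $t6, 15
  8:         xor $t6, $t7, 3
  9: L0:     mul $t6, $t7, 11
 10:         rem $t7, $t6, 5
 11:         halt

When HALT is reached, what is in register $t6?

after li $t6, 24: $t6=24
after li $t7, 24: $t7=24
after xor $t7, $t6, $t6: $t7=24^24=0
after mul $t7, $t6, $t6: $t7=24*24=576
cmp $t7, 29  (cmp 576,29)
bge L0: taken
after mul $t6, $t7, 11: $t6=576*11=6336
after rem $t7, $t6, 5: $t7=6336%5=1
halt.

6336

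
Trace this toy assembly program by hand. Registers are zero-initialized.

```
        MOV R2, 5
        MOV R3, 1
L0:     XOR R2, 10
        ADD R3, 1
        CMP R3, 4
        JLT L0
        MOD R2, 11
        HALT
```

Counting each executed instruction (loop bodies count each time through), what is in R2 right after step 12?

after MOV R2, 5: R2=5
after MOV R3, 1: R3=1
after XOR R2, 10: R2=5^10=15
after ADD R3, 1: R3=1+1=2
CMP R3, 4  (cmp 2,4)
JLT L0: taken
after XOR R2, 10: R2=15^10=5
after ADD R3, 1: R3=2+1=3
CMP R3, 4  (cmp 3,4)
JLT L0: taken
after XOR R2, 10: R2=5^10=15
after ADD R3, 1: R3=3+1=4
After step 12: R2 = 15.

15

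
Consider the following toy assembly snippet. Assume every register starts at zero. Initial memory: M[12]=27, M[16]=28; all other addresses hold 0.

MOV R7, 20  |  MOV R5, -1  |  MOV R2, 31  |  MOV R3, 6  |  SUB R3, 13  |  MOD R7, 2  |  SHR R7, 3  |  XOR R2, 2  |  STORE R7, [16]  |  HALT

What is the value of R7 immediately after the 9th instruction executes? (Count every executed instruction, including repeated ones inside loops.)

MOV R7, 20 → R7=20
MOV R5, -1 → R5=-1
MOV R2, 31 → R2=31
MOV R3, 6 → R3=6
SUB R3, 13 → R3=6-13=-7
MOD R7, 2 → R7=20%2=0
SHR R7, 3 → R7=0>>3=0
XOR R2, 2 → R2=31^2=29
STORE R7, [16] → M[16]=0
After step 9: R7 = 0.

0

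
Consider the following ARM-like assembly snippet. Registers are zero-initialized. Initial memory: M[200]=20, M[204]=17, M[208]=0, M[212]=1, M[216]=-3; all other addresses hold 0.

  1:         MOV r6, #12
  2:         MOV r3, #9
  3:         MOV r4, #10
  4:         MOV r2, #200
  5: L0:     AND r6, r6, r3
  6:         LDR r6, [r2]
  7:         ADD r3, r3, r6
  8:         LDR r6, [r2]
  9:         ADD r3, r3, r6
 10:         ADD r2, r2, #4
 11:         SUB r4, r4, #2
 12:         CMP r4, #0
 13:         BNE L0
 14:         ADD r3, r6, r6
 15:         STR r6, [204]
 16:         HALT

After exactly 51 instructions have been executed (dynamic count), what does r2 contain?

after MOV r6, #12: r6=12
after MOV r3, #9: r3=9
after MOV r4, #10: r4=10
after MOV r2, #200: r2=200
after AND r6, r6, r3: r6=12&9=8
after LDR r6, [r2]: r6=M[200]=20
after ADD r3, r3, r6: r3=9+20=29
after LDR r6, [r2]: r6=M[200]=20
after ADD r3, r3, r6: r3=29+20=49
after ADD r2, r2, #4: r2=200+4=204
after SUB r4, r4, #2: r4=10-2=8
CMP r4, #0  (cmp 8,0)
BNE L0: taken
after AND r6, r6, r3: r6=20&49=16
after LDR r6, [r2]: r6=M[204]=17
after ADD r3, r3, r6: r3=49+17=66
after LDR r6, [r2]: r6=M[204]=17
after ADD r3, r3, r6: r3=66+17=83
after ADD r2, r2, #4: r2=204+4=208
after SUB r4, r4, #2: r4=8-2=6
CMP r4, #0  (cmp 6,0)
BNE L0: taken
after AND r6, r6, r3: r6=17&83=17
after LDR r6, [r2]: r6=M[208]=0
after ADD r3, r3, r6: r3=83+0=83
after LDR r6, [r2]: r6=M[208]=0
after ADD r3, r3, r6: r3=83+0=83
after ADD r2, r2, #4: r2=208+4=212
after SUB r4, r4, #2: r4=6-2=4
CMP r4, #0  (cmp 4,0)
BNE L0: taken
after AND r6, r6, r3: r6=0&83=0
after LDR r6, [r2]: r6=M[212]=1
after ADD r3, r3, r6: r3=83+1=84
after LDR r6, [r2]: r6=M[212]=1
after ADD r3, r3, r6: r3=84+1=85
after ADD r2, r2, #4: r2=212+4=216
after SUB r4, r4, #2: r4=4-2=2
CMP r4, #0  (cmp 2,0)
BNE L0: taken
after AND r6, r6, r3: r6=1&85=1
after LDR r6, [r2]: r6=M[216]=-3
after ADD r3, r3, r6: r3=85+(-3)=82
after LDR r6, [r2]: r6=M[216]=-3
after ADD r3, r3, r6: r3=82+(-3)=79
after ADD r2, r2, #4: r2=216+4=220
after SUB r4, r4, #2: r4=2-2=0
CMP r4, #0  (cmp 0,0)
BNE L0: not taken
after ADD r3, r6, r6: r3=(-3)+(-3)=-6
STR r6, [204] → M[204]=-3
After step 51: r2 = 220.

220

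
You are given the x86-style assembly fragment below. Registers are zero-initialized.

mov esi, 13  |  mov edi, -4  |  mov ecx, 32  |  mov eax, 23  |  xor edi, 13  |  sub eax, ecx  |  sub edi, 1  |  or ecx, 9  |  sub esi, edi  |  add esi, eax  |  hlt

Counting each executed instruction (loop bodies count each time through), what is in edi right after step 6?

-15

after mov esi, 13: esi=13
after mov edi, -4: edi=-4
after mov ecx, 32: ecx=32
after mov eax, 23: eax=23
after xor edi, 13: edi=(-4)^13=-15
after sub eax, ecx: eax=23-32=-9
After step 6: edi = -15.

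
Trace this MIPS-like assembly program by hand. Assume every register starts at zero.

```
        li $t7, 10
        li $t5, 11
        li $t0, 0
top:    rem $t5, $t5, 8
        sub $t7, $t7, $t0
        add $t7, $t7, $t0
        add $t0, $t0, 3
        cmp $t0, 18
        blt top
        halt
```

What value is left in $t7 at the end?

10

after li $t7, 10: $t7=10
after li $t5, 11: $t5=11
after li $t0, 0: $t0=0
after rem $t5, $t5, 8: $t5=11%8=3
after sub $t7, $t7, $t0: $t7=10-0=10
after add $t7, $t7, $t0: $t7=10+0=10
after add $t0, $t0, 3: $t0=0+3=3
cmp $t0, 18  (cmp 3,18)
blt top: taken
after rem $t5, $t5, 8: $t5=3%8=3
after sub $t7, $t7, $t0: $t7=10-3=7
after add $t7, $t7, $t0: $t7=7+3=10
after add $t0, $t0, 3: $t0=3+3=6
cmp $t0, 18  (cmp 6,18)
blt top: taken
after rem $t5, $t5, 8: $t5=3%8=3
after sub $t7, $t7, $t0: $t7=10-6=4
after add $t7, $t7, $t0: $t7=4+6=10
after add $t0, $t0, 3: $t0=6+3=9
cmp $t0, 18  (cmp 9,18)
blt top: taken
after rem $t5, $t5, 8: $t5=3%8=3
after sub $t7, $t7, $t0: $t7=10-9=1
after add $t7, $t7, $t0: $t7=1+9=10
after add $t0, $t0, 3: $t0=9+3=12
cmp $t0, 18  (cmp 12,18)
blt top: taken
after rem $t5, $t5, 8: $t5=3%8=3
after sub $t7, $t7, $t0: $t7=10-12=-2
after add $t7, $t7, $t0: $t7=(-2)+12=10
after add $t0, $t0, 3: $t0=12+3=15
cmp $t0, 18  (cmp 15,18)
blt top: taken
after rem $t5, $t5, 8: $t5=3%8=3
after sub $t7, $t7, $t0: $t7=10-15=-5
after add $t7, $t7, $t0: $t7=(-5)+15=10
after add $t0, $t0, 3: $t0=15+3=18
cmp $t0, 18  (cmp 18,18)
blt top: not taken
halt.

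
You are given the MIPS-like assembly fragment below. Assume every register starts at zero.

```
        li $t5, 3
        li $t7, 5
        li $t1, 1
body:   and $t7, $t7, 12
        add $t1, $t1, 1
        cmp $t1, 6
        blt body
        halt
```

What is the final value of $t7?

li $t5, 3 → $t5=3
li $t7, 5 → $t7=5
li $t1, 1 → $t1=1
and $t7, $t7, 12 → $t7=5&12=4
add $t1, $t1, 1 → $t1=1+1=2
cmp $t1, 6  (cmp 2,6)
blt body: taken
and $t7, $t7, 12 → $t7=4&12=4
add $t1, $t1, 1 → $t1=2+1=3
cmp $t1, 6  (cmp 3,6)
blt body: taken
and $t7, $t7, 12 → $t7=4&12=4
add $t1, $t1, 1 → $t1=3+1=4
cmp $t1, 6  (cmp 4,6)
blt body: taken
and $t7, $t7, 12 → $t7=4&12=4
add $t1, $t1, 1 → $t1=4+1=5
cmp $t1, 6  (cmp 5,6)
blt body: taken
and $t7, $t7, 12 → $t7=4&12=4
add $t1, $t1, 1 → $t1=5+1=6
cmp $t1, 6  (cmp 6,6)
blt body: not taken
halt.

4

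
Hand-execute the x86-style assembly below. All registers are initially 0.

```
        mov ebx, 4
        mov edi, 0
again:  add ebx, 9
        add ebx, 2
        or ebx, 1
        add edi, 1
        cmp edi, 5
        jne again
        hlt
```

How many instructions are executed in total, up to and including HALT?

after mov ebx, 4: ebx=4
after mov edi, 0: edi=0
after add ebx, 9: ebx=4+9=13
after add ebx, 2: ebx=13+2=15
after or ebx, 1: ebx=15|1=15
after add edi, 1: edi=0+1=1
cmp edi, 5  (cmp 1,5)
jne again: taken
after add ebx, 9: ebx=15+9=24
after add ebx, 2: ebx=24+2=26
after or ebx, 1: ebx=26|1=27
after add edi, 1: edi=1+1=2
cmp edi, 5  (cmp 2,5)
jne again: taken
after add ebx, 9: ebx=27+9=36
after add ebx, 2: ebx=36+2=38
after or ebx, 1: ebx=38|1=39
after add edi, 1: edi=2+1=3
cmp edi, 5  (cmp 3,5)
jne again: taken
after add ebx, 9: ebx=39+9=48
after add ebx, 2: ebx=48+2=50
after or ebx, 1: ebx=50|1=51
after add edi, 1: edi=3+1=4
cmp edi, 5  (cmp 4,5)
jne again: taken
after add ebx, 9: ebx=51+9=60
after add ebx, 2: ebx=60+2=62
after or ebx, 1: ebx=62|1=63
after add edi, 1: edi=4+1=5
cmp edi, 5  (cmp 5,5)
jne again: not taken
halt.
Total executed instructions: 33.

33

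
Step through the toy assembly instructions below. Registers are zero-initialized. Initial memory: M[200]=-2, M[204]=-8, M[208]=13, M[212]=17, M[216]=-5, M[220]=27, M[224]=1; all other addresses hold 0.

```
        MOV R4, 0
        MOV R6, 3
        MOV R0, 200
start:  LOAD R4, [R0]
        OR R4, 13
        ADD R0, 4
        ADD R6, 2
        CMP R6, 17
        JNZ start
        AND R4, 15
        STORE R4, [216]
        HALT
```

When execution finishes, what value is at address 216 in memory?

13

after MOV R4, 0: R4=0
after MOV R6, 3: R6=3
after MOV R0, 200: R0=200
after LOAD R4, [R0]: R4=M[200]=-2
after OR R4, 13: R4=(-2)|13=-1
after ADD R0, 4: R0=200+4=204
after ADD R6, 2: R6=3+2=5
CMP R6, 17  (cmp 5,17)
JNZ start: taken
after LOAD R4, [R0]: R4=M[204]=-8
after OR R4, 13: R4=(-8)|13=-3
after ADD R0, 4: R0=204+4=208
after ADD R6, 2: R6=5+2=7
CMP R6, 17  (cmp 7,17)
JNZ start: taken
after LOAD R4, [R0]: R4=M[208]=13
after OR R4, 13: R4=13|13=13
after ADD R0, 4: R0=208+4=212
after ADD R6, 2: R6=7+2=9
CMP R6, 17  (cmp 9,17)
JNZ start: taken
after LOAD R4, [R0]: R4=M[212]=17
after OR R4, 13: R4=17|13=29
after ADD R0, 4: R0=212+4=216
after ADD R6, 2: R6=9+2=11
CMP R6, 17  (cmp 11,17)
JNZ start: taken
after LOAD R4, [R0]: R4=M[216]=-5
after OR R4, 13: R4=(-5)|13=-1
after ADD R0, 4: R0=216+4=220
after ADD R6, 2: R6=11+2=13
CMP R6, 17  (cmp 13,17)
JNZ start: taken
after LOAD R4, [R0]: R4=M[220]=27
after OR R4, 13: R4=27|13=31
after ADD R0, 4: R0=220+4=224
after ADD R6, 2: R6=13+2=15
CMP R6, 17  (cmp 15,17)
JNZ start: taken
after LOAD R4, [R0]: R4=M[224]=1
after OR R4, 13: R4=1|13=13
after ADD R0, 4: R0=224+4=228
after ADD R6, 2: R6=15+2=17
CMP R6, 17  (cmp 17,17)
JNZ start: not taken
after AND R4, 15: R4=13&15=13
STORE R4, [216] → M[216]=13
halt.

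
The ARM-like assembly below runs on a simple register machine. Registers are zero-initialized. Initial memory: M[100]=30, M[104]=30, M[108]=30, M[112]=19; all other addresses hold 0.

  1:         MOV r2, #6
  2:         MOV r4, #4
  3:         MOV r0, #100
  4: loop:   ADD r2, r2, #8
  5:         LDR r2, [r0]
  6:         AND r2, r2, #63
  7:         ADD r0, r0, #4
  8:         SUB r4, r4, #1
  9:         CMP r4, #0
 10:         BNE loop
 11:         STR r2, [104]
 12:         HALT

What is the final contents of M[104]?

r2=6
r4=4
r0=100
r2=6+8=14
r2=M[100]=30
r2=30&63=30
r0=100+4=104
r4=4-1=3
CMP r4, #0  (cmp 3,0)
BNE loop: taken
r2=30+8=38
r2=M[104]=30
r2=30&63=30
r0=104+4=108
r4=3-1=2
CMP r4, #0  (cmp 2,0)
BNE loop: taken
r2=30+8=38
r2=M[108]=30
r2=30&63=30
r0=108+4=112
r4=2-1=1
CMP r4, #0  (cmp 1,0)
BNE loop: taken
r2=30+8=38
r2=M[112]=19
r2=19&63=19
r0=112+4=116
r4=1-1=0
CMP r4, #0  (cmp 0,0)
BNE loop: not taken
STR r2, [104] → M[104]=19
halt.

19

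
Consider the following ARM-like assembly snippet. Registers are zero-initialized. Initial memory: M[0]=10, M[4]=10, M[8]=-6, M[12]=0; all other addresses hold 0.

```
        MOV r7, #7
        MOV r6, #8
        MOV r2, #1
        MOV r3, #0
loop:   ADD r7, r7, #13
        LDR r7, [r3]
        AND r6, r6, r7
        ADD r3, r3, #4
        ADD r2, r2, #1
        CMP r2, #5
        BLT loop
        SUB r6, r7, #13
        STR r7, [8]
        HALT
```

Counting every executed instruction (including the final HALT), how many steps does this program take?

35

after MOV r7, #7: r7=7
after MOV r6, #8: r6=8
after MOV r2, #1: r2=1
after MOV r3, #0: r3=0
after ADD r7, r7, #13: r7=7+13=20
after LDR r7, [r3]: r7=M[0]=10
after AND r6, r6, r7: r6=8&10=8
after ADD r3, r3, #4: r3=0+4=4
after ADD r2, r2, #1: r2=1+1=2
CMP r2, #5  (cmp 2,5)
BLT loop: taken
after ADD r7, r7, #13: r7=10+13=23
after LDR r7, [r3]: r7=M[4]=10
after AND r6, r6, r7: r6=8&10=8
after ADD r3, r3, #4: r3=4+4=8
after ADD r2, r2, #1: r2=2+1=3
CMP r2, #5  (cmp 3,5)
BLT loop: taken
after ADD r7, r7, #13: r7=10+13=23
after LDR r7, [r3]: r7=M[8]=-6
after AND r6, r6, r7: r6=8&(-6)=8
after ADD r3, r3, #4: r3=8+4=12
after ADD r2, r2, #1: r2=3+1=4
CMP r2, #5  (cmp 4,5)
BLT loop: taken
after ADD r7, r7, #13: r7=(-6)+13=7
after LDR r7, [r3]: r7=M[12]=0
after AND r6, r6, r7: r6=8&0=0
after ADD r3, r3, #4: r3=12+4=16
after ADD r2, r2, #1: r2=4+1=5
CMP r2, #5  (cmp 5,5)
BLT loop: not taken
after SUB r6, r7, #13: r6=0-13=-13
STR r7, [8] → M[8]=0
halt.
Total executed instructions: 35.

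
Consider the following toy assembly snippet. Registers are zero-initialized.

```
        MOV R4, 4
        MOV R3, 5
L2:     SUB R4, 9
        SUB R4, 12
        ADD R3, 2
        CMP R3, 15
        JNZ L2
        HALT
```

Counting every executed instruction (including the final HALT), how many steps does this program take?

after MOV R4, 4: R4=4
after MOV R3, 5: R3=5
after SUB R4, 9: R4=4-9=-5
after SUB R4, 12: R4=(-5)-12=-17
after ADD R3, 2: R3=5+2=7
CMP R3, 15  (cmp 7,15)
JNZ L2: taken
after SUB R4, 9: R4=(-17)-9=-26
after SUB R4, 12: R4=(-26)-12=-38
after ADD R3, 2: R3=7+2=9
CMP R3, 15  (cmp 9,15)
JNZ L2: taken
after SUB R4, 9: R4=(-38)-9=-47
after SUB R4, 12: R4=(-47)-12=-59
after ADD R3, 2: R3=9+2=11
CMP R3, 15  (cmp 11,15)
JNZ L2: taken
after SUB R4, 9: R4=(-59)-9=-68
after SUB R4, 12: R4=(-68)-12=-80
after ADD R3, 2: R3=11+2=13
CMP R3, 15  (cmp 13,15)
JNZ L2: taken
after SUB R4, 9: R4=(-80)-9=-89
after SUB R4, 12: R4=(-89)-12=-101
after ADD R3, 2: R3=13+2=15
CMP R3, 15  (cmp 15,15)
JNZ L2: not taken
halt.
Total executed instructions: 28.

28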